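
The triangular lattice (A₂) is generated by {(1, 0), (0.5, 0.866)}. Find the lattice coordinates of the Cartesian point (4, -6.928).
8b₁ - 8b₂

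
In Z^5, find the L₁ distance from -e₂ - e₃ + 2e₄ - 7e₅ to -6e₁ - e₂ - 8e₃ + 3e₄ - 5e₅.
16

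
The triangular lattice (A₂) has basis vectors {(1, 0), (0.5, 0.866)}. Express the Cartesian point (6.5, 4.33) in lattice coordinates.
4b₁ + 5b₂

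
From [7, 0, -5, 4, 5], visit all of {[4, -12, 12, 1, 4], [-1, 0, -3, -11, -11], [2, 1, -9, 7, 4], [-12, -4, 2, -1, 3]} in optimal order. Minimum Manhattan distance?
137
(one optimal route: (7, 0, -5, 4, 5) → (2, 1, -9, 7, 4) → (4, -12, 12, 1, 4) → (-12, -4, 2, -1, 3) → (-1, 0, -3, -11, -11))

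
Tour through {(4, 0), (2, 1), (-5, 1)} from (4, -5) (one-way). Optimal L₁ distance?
15
(one optimal route: (4, -5) → (4, 0) → (2, 1) → (-5, 1))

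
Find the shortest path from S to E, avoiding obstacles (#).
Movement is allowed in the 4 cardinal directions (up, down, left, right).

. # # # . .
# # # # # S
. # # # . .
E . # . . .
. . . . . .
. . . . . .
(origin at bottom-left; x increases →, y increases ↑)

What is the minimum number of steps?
9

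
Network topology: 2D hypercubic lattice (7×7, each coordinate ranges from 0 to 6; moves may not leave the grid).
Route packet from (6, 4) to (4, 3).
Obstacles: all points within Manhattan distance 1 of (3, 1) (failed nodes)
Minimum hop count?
3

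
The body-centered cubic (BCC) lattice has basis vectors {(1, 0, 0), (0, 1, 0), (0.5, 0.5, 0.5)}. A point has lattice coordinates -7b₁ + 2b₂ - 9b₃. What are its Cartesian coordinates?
(-11.5, -2.5, -4.5)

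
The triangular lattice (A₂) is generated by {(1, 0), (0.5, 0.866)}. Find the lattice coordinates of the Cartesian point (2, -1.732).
3b₁ - 2b₂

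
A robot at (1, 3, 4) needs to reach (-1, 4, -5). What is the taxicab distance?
12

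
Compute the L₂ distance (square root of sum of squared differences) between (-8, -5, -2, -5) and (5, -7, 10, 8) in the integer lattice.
22.0454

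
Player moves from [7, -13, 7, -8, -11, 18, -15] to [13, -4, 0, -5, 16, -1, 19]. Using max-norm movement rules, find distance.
34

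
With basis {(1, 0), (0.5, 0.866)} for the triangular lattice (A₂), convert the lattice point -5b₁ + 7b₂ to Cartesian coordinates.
(-1.5, 6.062)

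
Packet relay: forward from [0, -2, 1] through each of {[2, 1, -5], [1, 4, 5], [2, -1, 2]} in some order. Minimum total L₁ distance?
27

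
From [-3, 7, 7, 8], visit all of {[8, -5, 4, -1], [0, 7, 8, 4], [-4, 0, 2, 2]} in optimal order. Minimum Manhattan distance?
49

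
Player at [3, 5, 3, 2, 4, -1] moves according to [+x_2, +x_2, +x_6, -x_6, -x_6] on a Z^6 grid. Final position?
(3, 7, 3, 2, 4, -2)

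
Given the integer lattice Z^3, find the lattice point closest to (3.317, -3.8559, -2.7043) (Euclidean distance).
(3, -4, -3)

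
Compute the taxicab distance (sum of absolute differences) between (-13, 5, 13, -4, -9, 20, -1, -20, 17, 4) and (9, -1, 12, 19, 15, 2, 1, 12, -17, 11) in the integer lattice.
169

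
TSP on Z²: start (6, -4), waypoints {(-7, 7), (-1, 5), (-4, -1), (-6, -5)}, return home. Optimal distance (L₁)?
54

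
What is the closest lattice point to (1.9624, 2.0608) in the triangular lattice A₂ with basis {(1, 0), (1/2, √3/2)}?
(2, 1.732)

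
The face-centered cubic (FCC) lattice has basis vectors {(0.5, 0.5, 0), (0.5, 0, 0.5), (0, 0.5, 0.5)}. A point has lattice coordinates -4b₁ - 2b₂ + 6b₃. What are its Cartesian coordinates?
(-3, 1, 2)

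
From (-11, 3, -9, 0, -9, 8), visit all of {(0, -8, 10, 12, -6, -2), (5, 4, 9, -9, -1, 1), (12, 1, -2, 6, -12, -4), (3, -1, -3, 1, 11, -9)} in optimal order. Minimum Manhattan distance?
196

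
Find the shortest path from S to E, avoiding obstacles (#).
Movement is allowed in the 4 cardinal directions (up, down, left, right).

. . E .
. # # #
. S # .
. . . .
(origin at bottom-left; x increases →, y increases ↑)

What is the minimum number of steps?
5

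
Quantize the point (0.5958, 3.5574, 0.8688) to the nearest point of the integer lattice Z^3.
(1, 4, 1)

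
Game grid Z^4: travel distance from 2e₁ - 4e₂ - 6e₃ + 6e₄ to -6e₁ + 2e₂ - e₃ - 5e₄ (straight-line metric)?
15.6844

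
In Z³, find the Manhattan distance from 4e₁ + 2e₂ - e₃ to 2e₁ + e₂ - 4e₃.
6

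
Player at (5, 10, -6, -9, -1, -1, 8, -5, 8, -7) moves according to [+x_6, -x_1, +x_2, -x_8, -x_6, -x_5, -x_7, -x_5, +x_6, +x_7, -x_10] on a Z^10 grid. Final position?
(4, 11, -6, -9, -3, 0, 8, -6, 8, -8)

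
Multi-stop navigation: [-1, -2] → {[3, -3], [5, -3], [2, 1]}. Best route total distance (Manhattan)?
13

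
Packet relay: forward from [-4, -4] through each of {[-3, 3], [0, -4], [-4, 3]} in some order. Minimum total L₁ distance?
15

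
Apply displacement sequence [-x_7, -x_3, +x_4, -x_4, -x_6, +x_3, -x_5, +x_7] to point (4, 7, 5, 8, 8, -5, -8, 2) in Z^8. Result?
(4, 7, 5, 8, 7, -6, -8, 2)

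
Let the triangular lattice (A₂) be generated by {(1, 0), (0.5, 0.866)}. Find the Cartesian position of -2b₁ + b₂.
(-1.5, 0.866)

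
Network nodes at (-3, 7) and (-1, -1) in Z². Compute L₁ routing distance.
10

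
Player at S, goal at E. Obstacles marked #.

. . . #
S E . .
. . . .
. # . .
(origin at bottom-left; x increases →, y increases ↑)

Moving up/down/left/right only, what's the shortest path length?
1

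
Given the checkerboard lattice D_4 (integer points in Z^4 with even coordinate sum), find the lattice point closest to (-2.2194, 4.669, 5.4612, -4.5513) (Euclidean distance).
(-2, 5, 6, -5)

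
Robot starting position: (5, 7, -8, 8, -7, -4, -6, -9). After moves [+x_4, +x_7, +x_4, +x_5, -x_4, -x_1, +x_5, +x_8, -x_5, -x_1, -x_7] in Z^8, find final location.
(3, 7, -8, 9, -6, -4, -6, -8)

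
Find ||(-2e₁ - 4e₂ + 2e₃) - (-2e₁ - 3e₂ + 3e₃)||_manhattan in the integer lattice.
2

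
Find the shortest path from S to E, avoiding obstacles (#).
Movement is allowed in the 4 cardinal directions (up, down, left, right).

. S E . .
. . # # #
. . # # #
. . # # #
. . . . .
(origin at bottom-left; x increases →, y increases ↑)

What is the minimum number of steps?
1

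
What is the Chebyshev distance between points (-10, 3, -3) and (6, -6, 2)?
16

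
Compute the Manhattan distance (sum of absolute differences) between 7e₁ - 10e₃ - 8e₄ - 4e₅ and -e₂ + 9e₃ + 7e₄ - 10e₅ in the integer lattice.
48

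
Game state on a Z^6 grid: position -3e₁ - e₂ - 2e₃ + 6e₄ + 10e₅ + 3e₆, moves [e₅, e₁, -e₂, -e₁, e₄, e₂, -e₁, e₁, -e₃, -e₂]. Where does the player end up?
(-3, -2, -3, 7, 11, 3)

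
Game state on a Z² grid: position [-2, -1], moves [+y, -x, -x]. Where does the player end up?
(-4, 0)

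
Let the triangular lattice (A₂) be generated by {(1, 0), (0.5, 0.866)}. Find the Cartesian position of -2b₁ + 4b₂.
(0, 3.464)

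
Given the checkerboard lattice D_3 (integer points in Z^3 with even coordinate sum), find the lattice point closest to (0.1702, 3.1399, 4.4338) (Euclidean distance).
(0, 3, 5)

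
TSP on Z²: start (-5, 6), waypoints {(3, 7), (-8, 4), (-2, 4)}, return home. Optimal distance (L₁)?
28
(one optimal route: (-5, 6) → (3, 7) → (-2, 4) → (-8, 4) → (-5, 6))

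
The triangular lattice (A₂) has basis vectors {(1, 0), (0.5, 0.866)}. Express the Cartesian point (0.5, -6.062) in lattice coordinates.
4b₁ - 7b₂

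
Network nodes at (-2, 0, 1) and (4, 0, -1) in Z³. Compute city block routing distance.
8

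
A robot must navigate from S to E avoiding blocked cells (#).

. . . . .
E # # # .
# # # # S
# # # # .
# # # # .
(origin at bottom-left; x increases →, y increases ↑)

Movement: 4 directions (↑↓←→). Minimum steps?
7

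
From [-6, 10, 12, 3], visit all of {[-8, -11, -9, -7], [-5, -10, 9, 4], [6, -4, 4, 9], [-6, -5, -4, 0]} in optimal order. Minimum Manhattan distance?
102
(one optimal route: (-6, 10, 12, 3) → (-5, -10, 9, 4) → (6, -4, 4, 9) → (-6, -5, -4, 0) → (-8, -11, -9, -7))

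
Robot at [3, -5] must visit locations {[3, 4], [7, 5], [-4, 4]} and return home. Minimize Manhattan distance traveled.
42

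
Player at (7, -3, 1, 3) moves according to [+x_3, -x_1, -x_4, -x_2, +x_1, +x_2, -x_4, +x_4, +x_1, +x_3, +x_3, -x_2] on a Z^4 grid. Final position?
(8, -4, 4, 2)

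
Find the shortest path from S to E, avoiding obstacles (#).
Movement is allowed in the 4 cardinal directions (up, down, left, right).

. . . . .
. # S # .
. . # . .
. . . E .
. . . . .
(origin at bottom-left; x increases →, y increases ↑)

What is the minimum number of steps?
7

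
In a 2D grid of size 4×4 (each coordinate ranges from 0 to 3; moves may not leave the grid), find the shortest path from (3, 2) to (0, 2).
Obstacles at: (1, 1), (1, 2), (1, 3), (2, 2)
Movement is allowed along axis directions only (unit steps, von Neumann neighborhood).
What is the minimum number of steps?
7
(one shortest path: (3, 2) → (3, 1) → (2, 1) → (2, 0) → (1, 0) → (0, 0) → (0, 1) → (0, 2))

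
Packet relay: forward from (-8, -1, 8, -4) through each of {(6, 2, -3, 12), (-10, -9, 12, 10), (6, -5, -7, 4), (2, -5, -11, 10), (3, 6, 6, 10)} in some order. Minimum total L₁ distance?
113
(one optimal route: (-8, -1, 8, -4) → (-10, -9, 12, 10) → (3, 6, 6, 10) → (6, 2, -3, 12) → (6, -5, -7, 4) → (2, -5, -11, 10))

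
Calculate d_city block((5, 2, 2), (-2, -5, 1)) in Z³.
15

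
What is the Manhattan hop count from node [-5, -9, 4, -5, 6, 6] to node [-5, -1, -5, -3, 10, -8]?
37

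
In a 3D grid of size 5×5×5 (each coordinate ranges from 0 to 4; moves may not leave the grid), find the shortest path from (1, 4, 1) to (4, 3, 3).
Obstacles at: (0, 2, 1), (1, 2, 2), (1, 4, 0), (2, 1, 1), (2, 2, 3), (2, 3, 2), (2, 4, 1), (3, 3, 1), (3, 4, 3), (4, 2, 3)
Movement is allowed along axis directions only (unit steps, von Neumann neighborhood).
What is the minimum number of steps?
6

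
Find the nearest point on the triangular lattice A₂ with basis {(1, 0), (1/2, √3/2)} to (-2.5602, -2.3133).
(-2.5, -2.598)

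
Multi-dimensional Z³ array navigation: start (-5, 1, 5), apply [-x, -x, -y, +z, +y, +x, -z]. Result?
(-6, 1, 5)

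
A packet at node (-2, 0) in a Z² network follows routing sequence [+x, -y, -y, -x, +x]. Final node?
(-1, -2)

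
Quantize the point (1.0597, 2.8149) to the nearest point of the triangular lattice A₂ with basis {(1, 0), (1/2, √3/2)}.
(1.5, 2.598)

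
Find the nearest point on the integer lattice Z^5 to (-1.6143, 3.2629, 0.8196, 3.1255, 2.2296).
(-2, 3, 1, 3, 2)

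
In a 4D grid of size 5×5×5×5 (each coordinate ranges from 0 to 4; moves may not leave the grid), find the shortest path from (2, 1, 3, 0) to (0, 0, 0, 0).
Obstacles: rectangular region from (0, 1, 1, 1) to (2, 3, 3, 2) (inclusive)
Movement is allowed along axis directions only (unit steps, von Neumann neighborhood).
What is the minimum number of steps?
6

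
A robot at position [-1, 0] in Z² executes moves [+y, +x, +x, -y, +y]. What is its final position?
(1, 1)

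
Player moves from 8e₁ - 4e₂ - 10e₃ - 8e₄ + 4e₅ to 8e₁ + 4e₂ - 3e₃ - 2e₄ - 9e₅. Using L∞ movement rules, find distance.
13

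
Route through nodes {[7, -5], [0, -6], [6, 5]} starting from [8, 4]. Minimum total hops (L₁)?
22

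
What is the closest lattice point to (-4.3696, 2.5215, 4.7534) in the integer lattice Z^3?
(-4, 3, 5)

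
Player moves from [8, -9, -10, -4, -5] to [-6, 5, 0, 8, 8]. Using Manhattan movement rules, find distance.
63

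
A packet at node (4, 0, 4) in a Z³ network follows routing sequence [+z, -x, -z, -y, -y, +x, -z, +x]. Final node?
(5, -2, 3)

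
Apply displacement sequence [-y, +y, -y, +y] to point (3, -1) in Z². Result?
(3, -1)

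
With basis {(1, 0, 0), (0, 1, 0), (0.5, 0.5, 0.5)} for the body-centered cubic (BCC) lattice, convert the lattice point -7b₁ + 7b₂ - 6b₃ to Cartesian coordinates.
(-10, 4, -3)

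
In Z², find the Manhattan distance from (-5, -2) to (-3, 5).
9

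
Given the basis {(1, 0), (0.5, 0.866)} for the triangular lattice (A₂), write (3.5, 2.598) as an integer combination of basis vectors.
2b₁ + 3b₂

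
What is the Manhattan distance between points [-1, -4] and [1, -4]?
2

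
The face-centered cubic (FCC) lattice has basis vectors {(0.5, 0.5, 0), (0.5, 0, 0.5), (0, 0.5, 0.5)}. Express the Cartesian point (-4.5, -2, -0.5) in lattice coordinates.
-6b₁ - 3b₂ + 2b₃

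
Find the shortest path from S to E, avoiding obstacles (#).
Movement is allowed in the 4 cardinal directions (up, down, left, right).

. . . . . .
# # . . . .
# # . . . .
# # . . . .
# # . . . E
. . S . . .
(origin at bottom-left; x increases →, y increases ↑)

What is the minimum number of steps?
4
(one shortest path: (2, 0) → (3, 0) → (4, 0) → (5, 0) → (5, 1))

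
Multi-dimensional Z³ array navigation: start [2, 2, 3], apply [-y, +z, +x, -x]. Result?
(2, 1, 4)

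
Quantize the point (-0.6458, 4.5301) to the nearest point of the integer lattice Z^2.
(-1, 5)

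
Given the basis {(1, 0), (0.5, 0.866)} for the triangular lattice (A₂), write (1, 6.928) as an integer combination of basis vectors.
-3b₁ + 8b₂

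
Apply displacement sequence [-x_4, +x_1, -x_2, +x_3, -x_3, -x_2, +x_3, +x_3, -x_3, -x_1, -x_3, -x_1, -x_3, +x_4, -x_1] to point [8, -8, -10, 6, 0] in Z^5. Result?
(6, -10, -11, 6, 0)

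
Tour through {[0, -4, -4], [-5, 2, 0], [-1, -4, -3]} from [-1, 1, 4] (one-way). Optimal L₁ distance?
24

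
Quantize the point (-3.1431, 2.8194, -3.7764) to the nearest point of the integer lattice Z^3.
(-3, 3, -4)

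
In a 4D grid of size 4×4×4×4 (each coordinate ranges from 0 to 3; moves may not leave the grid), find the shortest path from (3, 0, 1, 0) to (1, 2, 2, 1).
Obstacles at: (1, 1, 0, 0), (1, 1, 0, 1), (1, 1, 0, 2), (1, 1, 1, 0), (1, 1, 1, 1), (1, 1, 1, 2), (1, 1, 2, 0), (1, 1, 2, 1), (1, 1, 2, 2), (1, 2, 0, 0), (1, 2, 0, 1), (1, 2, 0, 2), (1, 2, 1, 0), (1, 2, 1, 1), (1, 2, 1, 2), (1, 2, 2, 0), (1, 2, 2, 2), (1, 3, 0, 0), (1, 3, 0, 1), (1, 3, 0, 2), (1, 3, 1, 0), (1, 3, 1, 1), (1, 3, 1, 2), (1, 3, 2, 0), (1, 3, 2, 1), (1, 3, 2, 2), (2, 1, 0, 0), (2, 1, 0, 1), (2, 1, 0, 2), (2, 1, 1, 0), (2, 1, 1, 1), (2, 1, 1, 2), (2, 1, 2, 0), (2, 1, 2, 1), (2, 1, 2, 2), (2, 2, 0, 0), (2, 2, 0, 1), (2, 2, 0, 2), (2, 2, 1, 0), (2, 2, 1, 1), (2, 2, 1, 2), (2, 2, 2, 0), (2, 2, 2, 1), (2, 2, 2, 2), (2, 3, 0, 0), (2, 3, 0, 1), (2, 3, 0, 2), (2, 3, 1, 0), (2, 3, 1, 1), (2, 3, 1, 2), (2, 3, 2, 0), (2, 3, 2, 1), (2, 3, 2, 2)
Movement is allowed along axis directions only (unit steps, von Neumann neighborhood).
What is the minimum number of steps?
8
(one shortest path: (3, 0, 1, 0) → (2, 0, 1, 0) → (1, 0, 1, 0) → (0, 0, 1, 0) → (0, 1, 1, 0) → (0, 2, 1, 0) → (0, 2, 2, 0) → (0, 2, 2, 1) → (1, 2, 2, 1))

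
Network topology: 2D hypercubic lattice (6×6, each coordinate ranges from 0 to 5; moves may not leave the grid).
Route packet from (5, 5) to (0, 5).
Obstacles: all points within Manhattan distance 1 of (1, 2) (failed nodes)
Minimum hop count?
5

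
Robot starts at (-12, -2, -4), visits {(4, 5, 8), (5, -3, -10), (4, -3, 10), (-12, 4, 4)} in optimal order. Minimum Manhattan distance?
66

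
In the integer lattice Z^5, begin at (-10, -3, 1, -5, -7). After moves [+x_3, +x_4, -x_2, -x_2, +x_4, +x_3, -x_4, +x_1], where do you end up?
(-9, -5, 3, -4, -7)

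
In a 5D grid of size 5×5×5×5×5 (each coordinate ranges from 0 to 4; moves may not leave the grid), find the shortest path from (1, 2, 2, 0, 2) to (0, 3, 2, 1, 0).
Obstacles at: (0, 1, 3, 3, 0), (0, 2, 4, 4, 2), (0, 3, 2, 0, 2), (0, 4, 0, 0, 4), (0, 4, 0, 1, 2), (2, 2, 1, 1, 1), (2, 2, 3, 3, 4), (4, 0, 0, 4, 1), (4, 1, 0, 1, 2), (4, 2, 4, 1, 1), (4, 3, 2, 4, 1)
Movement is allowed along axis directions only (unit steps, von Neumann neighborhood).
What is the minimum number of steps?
5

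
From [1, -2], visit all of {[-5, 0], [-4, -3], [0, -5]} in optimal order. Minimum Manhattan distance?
14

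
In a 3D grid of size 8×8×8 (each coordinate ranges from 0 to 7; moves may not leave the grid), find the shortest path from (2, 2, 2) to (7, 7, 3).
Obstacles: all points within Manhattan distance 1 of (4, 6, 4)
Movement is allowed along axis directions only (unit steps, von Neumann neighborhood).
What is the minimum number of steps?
11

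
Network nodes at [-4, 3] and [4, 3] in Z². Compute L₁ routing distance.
8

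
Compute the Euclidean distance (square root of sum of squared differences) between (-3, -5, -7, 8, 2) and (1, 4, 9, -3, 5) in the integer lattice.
21.9773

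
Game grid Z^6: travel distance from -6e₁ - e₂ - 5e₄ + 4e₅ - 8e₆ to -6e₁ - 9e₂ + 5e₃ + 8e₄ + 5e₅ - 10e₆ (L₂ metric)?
16.2173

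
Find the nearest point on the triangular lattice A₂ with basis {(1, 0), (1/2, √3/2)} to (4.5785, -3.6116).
(5, -3.464)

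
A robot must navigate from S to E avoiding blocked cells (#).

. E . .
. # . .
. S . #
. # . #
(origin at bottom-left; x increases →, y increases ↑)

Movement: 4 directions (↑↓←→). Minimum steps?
4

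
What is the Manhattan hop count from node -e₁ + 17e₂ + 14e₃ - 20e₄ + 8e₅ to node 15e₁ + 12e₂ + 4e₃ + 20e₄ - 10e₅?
89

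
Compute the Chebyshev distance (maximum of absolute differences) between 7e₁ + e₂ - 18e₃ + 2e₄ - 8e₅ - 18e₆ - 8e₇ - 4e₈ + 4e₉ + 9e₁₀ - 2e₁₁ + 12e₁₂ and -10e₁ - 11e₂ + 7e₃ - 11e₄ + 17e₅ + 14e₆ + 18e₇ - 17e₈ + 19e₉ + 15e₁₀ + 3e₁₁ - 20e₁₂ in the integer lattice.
32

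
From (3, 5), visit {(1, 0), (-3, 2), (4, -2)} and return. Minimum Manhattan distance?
28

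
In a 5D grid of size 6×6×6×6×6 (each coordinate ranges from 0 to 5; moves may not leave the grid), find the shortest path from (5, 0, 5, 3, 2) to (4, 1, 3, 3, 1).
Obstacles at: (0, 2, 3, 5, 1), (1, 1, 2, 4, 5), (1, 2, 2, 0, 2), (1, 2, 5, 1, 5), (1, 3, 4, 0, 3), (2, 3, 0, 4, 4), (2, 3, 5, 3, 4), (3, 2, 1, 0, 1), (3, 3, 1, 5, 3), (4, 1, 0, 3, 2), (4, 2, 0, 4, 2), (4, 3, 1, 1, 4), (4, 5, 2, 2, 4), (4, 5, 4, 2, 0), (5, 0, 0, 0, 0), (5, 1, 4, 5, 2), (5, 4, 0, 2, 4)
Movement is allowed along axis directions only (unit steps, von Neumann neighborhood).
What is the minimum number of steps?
5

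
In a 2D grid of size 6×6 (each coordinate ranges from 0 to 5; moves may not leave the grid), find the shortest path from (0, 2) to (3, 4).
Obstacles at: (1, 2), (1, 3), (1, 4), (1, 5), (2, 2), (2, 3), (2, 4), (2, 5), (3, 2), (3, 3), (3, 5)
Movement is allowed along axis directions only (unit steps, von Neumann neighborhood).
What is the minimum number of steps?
9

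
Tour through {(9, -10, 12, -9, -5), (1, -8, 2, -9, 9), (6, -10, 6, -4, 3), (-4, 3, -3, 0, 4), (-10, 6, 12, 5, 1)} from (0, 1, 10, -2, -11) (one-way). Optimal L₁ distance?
146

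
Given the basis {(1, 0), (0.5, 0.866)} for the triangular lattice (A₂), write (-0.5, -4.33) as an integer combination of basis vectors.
2b₁ - 5b₂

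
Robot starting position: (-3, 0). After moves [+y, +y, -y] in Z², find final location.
(-3, 1)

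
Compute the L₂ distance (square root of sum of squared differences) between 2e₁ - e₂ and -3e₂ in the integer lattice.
2.82843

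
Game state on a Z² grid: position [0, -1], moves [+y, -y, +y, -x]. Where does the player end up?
(-1, 0)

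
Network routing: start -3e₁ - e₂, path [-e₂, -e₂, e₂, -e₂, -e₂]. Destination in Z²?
(-3, -4)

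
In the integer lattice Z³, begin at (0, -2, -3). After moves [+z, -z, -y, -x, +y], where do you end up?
(-1, -2, -3)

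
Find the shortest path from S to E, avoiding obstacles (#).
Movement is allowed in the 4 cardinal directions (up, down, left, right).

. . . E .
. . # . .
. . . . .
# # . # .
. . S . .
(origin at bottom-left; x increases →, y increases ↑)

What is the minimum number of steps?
5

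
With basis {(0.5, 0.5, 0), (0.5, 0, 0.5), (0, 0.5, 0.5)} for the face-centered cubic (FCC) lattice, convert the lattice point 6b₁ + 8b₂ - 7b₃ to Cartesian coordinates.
(7, -0.5, 0.5)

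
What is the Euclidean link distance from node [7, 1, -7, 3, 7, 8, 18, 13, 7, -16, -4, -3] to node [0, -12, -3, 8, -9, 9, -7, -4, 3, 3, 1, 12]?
45.3542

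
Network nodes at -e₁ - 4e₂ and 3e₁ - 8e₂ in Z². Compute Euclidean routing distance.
5.65685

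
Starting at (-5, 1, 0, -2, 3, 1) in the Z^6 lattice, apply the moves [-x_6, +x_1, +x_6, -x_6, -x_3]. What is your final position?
(-4, 1, -1, -2, 3, 0)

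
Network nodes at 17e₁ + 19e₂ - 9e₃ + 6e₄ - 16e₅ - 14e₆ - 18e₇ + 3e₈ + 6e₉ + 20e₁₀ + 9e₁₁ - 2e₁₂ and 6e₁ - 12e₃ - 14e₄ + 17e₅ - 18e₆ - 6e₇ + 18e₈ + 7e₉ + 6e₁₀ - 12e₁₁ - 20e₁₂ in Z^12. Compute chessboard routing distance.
33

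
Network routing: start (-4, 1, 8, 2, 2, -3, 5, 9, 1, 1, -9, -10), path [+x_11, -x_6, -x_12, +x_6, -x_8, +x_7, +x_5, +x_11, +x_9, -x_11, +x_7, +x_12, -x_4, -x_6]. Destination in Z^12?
(-4, 1, 8, 1, 3, -4, 7, 8, 2, 1, -8, -10)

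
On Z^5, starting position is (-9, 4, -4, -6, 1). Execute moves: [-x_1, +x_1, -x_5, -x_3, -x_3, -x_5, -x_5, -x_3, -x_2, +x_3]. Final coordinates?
(-9, 3, -6, -6, -2)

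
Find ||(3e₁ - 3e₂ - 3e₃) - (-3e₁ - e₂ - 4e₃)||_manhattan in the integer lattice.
9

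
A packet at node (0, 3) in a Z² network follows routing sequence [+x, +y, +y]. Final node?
(1, 5)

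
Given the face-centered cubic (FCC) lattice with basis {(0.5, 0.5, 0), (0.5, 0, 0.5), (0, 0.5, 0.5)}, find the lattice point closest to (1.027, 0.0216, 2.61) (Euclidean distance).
(1, 0, 3)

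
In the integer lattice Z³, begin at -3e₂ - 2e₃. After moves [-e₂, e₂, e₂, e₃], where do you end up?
(0, -2, -1)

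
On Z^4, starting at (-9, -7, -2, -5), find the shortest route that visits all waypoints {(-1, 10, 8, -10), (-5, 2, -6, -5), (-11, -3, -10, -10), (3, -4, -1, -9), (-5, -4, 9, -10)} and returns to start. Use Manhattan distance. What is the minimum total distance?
128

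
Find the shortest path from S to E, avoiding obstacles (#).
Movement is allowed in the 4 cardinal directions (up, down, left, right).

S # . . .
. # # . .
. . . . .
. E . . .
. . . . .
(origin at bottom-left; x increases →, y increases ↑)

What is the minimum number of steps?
4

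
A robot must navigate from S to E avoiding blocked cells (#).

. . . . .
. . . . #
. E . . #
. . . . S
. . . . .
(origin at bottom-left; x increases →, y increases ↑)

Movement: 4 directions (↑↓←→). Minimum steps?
4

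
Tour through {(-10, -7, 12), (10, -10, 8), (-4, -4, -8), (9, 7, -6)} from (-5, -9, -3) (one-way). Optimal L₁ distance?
96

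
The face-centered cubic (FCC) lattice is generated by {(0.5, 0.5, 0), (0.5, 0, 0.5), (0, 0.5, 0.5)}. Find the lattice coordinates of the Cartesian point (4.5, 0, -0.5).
5b₁ + 4b₂ - 5b₃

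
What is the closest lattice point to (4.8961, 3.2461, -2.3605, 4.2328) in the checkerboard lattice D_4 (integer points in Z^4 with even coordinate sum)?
(5, 3, -2, 4)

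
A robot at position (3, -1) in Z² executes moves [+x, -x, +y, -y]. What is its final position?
(3, -1)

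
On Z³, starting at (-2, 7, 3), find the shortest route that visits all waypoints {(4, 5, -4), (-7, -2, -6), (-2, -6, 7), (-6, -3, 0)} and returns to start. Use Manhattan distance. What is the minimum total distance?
74
(one optimal route: (-2, 7, 3) → (4, 5, -4) → (-7, -2, -6) → (-6, -3, 0) → (-2, -6, 7) → (-2, 7, 3))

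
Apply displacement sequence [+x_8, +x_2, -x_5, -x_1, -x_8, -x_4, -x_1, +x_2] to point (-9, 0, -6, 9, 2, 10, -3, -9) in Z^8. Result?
(-11, 2, -6, 8, 1, 10, -3, -9)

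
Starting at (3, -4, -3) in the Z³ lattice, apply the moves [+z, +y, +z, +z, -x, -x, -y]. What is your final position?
(1, -4, 0)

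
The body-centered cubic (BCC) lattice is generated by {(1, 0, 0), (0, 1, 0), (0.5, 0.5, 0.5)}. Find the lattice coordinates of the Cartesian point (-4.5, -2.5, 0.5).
-5b₁ - 3b₂ + b₃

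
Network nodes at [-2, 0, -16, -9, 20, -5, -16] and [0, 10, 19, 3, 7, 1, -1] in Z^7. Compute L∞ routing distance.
35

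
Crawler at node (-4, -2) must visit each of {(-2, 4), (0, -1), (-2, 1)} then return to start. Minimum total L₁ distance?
20
(one optimal route: (-4, -2) → (-2, 4) → (-2, 1) → (0, -1) → (-4, -2))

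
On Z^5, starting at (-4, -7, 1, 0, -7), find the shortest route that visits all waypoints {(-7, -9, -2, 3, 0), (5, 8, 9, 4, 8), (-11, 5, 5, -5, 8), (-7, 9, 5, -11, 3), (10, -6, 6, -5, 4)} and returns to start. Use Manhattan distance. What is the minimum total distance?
182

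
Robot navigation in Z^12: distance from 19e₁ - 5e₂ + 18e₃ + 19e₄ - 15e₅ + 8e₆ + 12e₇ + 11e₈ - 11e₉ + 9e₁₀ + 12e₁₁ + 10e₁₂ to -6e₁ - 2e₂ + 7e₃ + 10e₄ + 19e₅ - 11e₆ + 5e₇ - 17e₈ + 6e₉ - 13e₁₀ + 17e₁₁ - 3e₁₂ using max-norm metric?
34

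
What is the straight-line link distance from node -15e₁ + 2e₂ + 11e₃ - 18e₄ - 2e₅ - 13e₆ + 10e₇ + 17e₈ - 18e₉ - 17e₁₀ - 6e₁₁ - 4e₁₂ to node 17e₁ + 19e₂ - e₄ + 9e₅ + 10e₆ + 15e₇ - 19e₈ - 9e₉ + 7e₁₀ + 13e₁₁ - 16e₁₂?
69.685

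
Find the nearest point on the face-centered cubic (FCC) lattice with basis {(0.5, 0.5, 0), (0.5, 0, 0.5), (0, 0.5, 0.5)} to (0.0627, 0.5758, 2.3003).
(0, 0.5, 2.5)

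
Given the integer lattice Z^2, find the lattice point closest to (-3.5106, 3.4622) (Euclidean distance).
(-4, 3)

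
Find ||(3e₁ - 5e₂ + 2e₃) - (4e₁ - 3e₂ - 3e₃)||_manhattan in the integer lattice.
8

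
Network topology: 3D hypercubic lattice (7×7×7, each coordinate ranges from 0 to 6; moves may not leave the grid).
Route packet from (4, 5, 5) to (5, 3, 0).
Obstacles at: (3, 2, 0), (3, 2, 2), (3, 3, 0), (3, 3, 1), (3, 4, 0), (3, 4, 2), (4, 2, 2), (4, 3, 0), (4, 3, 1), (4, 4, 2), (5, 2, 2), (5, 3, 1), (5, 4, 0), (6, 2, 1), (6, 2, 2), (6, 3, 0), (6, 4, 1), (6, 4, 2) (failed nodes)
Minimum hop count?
12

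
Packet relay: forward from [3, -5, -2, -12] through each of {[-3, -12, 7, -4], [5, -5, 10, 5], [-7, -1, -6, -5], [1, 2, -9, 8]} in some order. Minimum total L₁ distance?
112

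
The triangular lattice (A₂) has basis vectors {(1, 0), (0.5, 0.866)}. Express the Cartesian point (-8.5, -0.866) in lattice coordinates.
-8b₁ - b₂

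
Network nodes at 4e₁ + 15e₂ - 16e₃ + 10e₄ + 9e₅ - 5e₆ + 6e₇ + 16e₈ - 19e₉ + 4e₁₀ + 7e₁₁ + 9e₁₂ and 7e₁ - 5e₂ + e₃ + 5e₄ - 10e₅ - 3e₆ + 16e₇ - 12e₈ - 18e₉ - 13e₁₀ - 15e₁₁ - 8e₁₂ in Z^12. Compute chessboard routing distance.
28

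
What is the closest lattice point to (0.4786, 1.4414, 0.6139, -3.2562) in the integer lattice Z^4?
(0, 1, 1, -3)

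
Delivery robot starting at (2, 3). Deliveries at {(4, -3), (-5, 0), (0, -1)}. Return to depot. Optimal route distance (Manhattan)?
30
(one optimal route: (2, 3) → (4, -3) → (0, -1) → (-5, 0) → (2, 3))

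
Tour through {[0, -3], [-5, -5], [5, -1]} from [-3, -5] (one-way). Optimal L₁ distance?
16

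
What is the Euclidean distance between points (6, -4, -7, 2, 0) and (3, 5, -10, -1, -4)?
11.1355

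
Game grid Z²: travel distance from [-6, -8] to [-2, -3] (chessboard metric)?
5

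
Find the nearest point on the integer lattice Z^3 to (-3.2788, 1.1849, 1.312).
(-3, 1, 1)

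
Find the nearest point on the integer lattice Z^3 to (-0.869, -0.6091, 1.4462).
(-1, -1, 1)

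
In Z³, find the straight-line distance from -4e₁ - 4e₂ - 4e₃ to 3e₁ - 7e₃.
8.60233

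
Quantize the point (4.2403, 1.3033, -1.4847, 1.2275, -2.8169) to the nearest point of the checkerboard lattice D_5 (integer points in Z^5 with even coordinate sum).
(4, 1, -1, 1, -3)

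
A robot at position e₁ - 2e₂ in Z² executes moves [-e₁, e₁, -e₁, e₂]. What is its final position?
(0, -1)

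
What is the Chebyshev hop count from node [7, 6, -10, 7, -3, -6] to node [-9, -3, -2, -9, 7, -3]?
16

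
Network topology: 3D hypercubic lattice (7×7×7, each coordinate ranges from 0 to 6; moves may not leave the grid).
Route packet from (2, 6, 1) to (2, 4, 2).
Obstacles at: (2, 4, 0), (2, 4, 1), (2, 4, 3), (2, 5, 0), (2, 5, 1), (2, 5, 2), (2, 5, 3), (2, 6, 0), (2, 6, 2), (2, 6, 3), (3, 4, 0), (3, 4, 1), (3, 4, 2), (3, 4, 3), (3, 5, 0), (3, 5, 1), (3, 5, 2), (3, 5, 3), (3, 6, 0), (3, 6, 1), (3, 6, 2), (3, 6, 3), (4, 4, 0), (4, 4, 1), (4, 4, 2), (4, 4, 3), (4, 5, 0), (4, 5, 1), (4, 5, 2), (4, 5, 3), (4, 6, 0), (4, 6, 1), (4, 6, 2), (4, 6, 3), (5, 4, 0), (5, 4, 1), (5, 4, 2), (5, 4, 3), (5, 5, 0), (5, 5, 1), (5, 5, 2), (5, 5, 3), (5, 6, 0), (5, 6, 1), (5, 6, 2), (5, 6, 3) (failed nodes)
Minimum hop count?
5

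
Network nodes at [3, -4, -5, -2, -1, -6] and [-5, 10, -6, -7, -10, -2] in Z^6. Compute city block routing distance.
41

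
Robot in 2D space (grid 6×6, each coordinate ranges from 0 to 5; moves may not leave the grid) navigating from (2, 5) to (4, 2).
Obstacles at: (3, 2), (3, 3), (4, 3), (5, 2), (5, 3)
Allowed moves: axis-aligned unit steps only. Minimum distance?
7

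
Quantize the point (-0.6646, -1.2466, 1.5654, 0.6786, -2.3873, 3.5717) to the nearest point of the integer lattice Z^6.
(-1, -1, 2, 1, -2, 4)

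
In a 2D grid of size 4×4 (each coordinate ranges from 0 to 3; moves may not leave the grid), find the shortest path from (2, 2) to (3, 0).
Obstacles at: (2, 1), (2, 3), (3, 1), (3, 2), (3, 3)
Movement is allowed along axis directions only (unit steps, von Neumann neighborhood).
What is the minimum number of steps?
5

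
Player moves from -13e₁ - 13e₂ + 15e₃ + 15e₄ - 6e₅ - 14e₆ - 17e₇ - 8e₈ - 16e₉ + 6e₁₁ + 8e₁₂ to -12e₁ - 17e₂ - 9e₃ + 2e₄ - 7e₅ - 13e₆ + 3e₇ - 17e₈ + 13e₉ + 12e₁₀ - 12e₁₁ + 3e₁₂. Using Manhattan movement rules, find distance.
137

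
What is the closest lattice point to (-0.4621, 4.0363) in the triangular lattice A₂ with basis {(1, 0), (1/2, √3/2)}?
(-0.5, 4.33)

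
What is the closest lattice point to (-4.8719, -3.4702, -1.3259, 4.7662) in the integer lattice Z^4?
(-5, -3, -1, 5)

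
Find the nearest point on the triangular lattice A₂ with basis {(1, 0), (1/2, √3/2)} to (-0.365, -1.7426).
(0, -1.732)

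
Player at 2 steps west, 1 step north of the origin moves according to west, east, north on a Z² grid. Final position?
(-2, 2)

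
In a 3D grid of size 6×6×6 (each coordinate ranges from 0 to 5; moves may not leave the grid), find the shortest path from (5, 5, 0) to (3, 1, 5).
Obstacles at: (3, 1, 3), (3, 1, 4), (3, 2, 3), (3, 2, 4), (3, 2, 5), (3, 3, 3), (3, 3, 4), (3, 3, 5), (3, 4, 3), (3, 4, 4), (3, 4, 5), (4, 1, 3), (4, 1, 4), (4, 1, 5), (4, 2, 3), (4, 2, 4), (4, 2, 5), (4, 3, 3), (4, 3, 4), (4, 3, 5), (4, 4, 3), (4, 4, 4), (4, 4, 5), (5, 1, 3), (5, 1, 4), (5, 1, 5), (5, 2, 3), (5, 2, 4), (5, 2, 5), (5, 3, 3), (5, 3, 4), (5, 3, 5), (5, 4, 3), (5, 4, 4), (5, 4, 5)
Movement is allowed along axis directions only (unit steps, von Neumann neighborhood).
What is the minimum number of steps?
13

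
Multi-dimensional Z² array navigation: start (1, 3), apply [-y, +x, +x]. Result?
(3, 2)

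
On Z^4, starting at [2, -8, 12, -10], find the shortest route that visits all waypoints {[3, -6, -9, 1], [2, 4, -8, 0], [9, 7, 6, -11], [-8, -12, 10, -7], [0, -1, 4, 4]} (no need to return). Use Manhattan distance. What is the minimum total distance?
127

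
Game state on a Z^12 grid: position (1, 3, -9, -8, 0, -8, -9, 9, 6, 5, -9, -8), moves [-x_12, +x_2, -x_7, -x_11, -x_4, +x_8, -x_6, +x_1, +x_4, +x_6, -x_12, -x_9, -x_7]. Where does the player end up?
(2, 4, -9, -8, 0, -8, -11, 10, 5, 5, -10, -10)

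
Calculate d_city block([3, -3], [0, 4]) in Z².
10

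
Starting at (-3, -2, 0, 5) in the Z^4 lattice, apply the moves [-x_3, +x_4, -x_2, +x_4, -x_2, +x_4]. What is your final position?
(-3, -4, -1, 8)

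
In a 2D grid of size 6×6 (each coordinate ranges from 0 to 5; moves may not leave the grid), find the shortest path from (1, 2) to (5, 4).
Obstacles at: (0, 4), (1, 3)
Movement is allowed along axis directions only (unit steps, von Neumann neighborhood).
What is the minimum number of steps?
6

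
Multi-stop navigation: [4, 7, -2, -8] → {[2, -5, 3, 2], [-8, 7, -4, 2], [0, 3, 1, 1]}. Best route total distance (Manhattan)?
55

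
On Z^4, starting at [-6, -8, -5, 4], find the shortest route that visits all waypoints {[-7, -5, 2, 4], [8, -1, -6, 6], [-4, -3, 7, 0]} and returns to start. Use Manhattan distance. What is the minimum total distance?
82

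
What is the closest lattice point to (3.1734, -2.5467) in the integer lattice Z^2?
(3, -3)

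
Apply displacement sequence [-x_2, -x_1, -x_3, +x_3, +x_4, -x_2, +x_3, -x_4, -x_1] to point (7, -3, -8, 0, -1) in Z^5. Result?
(5, -5, -7, 0, -1)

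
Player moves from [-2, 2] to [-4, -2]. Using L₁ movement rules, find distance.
6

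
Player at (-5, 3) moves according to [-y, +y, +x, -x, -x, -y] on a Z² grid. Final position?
(-6, 2)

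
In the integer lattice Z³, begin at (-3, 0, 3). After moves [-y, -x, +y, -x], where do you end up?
(-5, 0, 3)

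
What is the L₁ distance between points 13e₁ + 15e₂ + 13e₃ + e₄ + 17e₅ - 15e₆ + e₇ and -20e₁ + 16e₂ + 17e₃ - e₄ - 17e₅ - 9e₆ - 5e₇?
86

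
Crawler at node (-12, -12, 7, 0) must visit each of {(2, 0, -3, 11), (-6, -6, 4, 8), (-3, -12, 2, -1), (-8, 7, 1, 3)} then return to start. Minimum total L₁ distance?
120
(one optimal route: (-12, -12, 7, 0) → (-6, -6, 4, 8) → (2, 0, -3, 11) → (-8, 7, 1, 3) → (-3, -12, 2, -1) → (-12, -12, 7, 0))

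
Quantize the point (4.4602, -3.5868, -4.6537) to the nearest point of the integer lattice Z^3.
(4, -4, -5)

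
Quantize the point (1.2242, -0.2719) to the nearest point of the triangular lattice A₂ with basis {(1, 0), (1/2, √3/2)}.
(1, 0)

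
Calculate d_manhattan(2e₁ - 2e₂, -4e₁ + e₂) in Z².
9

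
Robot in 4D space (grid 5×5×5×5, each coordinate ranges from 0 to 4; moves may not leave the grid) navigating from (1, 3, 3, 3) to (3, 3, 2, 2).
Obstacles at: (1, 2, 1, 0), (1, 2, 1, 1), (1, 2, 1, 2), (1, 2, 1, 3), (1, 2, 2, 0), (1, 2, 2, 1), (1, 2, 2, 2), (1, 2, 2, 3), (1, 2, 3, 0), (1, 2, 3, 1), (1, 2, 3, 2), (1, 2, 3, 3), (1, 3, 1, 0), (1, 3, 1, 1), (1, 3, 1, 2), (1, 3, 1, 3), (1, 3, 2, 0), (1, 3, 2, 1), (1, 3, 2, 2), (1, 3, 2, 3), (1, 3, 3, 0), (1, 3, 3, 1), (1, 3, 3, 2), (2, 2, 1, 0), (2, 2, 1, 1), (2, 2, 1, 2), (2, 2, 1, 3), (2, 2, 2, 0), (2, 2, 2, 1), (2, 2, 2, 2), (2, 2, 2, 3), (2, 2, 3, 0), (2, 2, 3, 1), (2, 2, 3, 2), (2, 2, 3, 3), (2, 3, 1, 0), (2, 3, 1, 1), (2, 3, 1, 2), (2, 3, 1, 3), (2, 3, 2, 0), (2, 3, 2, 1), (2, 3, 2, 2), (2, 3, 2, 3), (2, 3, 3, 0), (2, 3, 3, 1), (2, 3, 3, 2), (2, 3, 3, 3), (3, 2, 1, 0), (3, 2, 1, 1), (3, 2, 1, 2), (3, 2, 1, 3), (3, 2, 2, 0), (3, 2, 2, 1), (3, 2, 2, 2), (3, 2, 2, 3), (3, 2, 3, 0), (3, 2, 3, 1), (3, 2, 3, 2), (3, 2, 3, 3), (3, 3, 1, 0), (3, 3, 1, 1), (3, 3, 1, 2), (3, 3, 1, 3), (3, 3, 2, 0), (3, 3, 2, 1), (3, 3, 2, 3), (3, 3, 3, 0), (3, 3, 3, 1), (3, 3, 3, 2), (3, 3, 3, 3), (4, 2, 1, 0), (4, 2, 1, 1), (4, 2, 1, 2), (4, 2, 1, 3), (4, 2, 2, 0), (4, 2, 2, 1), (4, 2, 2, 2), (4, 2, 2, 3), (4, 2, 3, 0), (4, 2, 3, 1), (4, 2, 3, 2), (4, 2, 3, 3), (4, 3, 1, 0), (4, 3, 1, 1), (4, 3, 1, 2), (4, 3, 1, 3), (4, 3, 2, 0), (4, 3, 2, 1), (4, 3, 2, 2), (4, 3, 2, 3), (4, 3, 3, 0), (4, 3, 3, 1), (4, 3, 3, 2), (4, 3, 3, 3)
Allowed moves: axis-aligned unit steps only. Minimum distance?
6
(one shortest path: (1, 3, 3, 3) → (1, 4, 3, 3) → (2, 4, 3, 3) → (3, 4, 3, 3) → (3, 4, 2, 3) → (3, 4, 2, 2) → (3, 3, 2, 2))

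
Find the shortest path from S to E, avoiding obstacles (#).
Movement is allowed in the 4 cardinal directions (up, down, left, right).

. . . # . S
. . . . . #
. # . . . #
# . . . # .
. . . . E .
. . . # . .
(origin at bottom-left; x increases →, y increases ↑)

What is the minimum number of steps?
7
(one shortest path: (5, 5) → (4, 5) → (4, 4) → (3, 4) → (3, 3) → (3, 2) → (3, 1) → (4, 1))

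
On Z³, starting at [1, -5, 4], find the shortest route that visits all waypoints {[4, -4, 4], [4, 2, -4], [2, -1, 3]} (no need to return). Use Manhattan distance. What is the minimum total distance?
22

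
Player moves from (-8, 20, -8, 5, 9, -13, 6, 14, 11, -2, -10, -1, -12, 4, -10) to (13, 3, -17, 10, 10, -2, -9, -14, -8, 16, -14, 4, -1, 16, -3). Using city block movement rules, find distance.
183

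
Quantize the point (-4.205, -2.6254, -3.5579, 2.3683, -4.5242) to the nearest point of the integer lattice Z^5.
(-4, -3, -4, 2, -5)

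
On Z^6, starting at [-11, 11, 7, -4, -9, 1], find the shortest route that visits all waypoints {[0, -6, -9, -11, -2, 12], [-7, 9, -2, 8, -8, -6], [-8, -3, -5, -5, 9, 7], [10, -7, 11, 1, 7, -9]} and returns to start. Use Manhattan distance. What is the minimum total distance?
270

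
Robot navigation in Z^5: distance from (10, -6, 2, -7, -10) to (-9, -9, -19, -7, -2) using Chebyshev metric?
21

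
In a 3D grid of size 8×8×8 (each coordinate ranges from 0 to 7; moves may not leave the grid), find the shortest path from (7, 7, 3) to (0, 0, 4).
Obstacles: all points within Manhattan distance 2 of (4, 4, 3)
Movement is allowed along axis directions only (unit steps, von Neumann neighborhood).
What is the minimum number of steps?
15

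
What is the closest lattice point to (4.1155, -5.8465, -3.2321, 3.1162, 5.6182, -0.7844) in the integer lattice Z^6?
(4, -6, -3, 3, 6, -1)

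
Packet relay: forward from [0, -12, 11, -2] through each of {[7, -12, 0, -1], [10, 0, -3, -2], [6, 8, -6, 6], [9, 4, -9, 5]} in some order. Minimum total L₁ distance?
67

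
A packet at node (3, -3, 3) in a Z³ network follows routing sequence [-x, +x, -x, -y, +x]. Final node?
(3, -4, 3)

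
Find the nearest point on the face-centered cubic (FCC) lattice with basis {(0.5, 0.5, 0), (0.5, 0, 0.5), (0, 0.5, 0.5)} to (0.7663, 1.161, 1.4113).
(0.5, 1, 1.5)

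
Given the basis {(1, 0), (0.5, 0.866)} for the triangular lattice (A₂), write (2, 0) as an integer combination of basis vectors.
2b₁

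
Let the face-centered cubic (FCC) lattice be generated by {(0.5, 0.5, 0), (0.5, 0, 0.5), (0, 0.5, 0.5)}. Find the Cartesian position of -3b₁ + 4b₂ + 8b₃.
(0.5, 2.5, 6)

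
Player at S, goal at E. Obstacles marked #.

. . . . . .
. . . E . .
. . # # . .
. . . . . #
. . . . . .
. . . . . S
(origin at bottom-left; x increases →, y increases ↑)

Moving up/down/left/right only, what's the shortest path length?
6
(one shortest path: (5, 0) → (4, 0) → (4, 1) → (4, 2) → (4, 3) → (4, 4) → (3, 4))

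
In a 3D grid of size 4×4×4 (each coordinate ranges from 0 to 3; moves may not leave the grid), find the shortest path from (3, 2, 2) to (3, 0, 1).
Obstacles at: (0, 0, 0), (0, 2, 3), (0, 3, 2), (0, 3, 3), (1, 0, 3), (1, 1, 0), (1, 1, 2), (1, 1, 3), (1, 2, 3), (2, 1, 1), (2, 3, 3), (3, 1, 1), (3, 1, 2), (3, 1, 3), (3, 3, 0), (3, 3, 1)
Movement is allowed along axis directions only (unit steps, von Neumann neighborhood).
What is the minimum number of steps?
5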